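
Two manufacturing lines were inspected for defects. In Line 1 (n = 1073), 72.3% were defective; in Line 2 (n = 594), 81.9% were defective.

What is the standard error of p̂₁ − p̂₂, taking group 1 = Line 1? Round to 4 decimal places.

0.0209

The two standard errors are √(0.7230×0.2770/1073) = 0.01366 and √(0.8190×0.1810/594) = 0.01580.
Because the samples are independent, SE_diff = √(0.01366² + 0.01580²) = 0.02089.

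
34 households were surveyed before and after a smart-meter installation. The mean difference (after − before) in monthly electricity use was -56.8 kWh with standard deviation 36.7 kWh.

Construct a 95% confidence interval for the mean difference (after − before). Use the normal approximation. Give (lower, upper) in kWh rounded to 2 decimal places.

(-69.14, -44.46)

This is a matched-pairs design, so SE = s_d/√n = 36.7/√34 = 6.2940.
Margin = 1.960 × 6.2940 = 12.3362; the interval is -56.8 ± 12.3362 = (-69.14, -44.46).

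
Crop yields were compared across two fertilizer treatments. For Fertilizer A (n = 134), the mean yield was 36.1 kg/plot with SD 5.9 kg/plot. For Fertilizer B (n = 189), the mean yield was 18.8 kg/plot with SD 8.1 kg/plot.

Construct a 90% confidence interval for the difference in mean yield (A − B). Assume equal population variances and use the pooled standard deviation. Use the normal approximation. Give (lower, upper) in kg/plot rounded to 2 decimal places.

(15.95, 18.65)

Pooled variance s_p² = [133·5.9² + 188·8.1²] / (134+189−2) = 52.8486, so s_p = 7.2697.
SE_diff = s_p·√(1/n₁ + 1/n₂) = 7.2697·√(1/134 + 1/189) = 0.8210.
z* = 1.645; margin = 1.645 × 0.8210 = 1.3505.
Difference = 36.1 − 18.8 = 17.3000.
17.3000 ± 1.3505 → (15.95, 18.65).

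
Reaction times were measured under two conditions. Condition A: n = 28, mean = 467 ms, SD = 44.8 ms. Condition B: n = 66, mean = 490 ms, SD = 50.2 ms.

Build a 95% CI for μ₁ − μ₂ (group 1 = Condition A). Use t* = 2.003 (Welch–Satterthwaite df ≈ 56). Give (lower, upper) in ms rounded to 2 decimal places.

SE₁ = s₁/√n₁ = 44.8/√28 = 8.4664; SE₂ = 50.2/√66 = 6.1792.
Independent samples, unequal variances: SE_diff = √(SE₁² + SE₂²) = √(71.67992896 + 38.18251264) = 10.4815.
t* = 2.003, so margin of error = 2.003 × 10.4815 = 20.9944.
Difference in means = 467 − 490 = -23.0000.
-23.0000 ± 20.9944 → (-43.99, -2.01).

(-43.99, -2.01)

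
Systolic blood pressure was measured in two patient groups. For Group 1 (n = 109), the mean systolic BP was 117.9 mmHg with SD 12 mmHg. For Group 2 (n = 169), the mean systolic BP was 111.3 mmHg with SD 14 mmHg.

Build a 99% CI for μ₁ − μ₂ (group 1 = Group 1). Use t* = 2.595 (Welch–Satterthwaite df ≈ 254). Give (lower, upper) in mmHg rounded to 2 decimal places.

Standard errors of each mean: 12/√109 = 1.1494 and 14/√169 = 1.0769.
SE(x̄₁ − x̄₂) = √(1.1494² + 1.0769²) = 1.5751 for independent samples with unequal variances.
With t* = 2.595, the margin is 2.595 × 1.5751 = 4.0874.
x̄₁ − x̄₂ = 117.9 − 111.3 = 6.6000; the interval is 6.6000 ± 4.0874 = (2.51, 10.69).

(2.51, 10.69)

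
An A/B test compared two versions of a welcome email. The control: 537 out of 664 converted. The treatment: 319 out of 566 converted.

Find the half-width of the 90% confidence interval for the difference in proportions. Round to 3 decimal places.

0.043

First, p̂₁ = 537/664 = 0.8087; p̂₂ = 319/566 = 0.5636.
The two standard errors are √(0.8087×0.1913/664) = 0.01526 and √(0.5636×0.4364/566) = 0.02085.
Because the samples are independent, SE_diff = √(0.01526² + 0.02085²) = 0.02584.
Using z* = 1.645 for 90%, ME = 1.645 × 0.02584 = 0.04251.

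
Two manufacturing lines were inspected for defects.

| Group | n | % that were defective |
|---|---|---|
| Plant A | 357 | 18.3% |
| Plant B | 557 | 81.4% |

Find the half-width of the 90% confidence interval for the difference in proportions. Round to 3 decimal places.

0.043

Each SE is √(p̂(1−p̂)/n): √(0.1830·0.8170/357) = 0.02046 and √(0.8140·0.1860/557) = 0.01649.
SE(p̂₁ − p̂₂) = √(SE₁² + SE₂²) = √(0.0004186116 + 0.0002719201) = 0.02628, since the two samples are independent.
At 90% confidence z* = 1.645; margin = 1.645 × 0.02628 = 0.04323.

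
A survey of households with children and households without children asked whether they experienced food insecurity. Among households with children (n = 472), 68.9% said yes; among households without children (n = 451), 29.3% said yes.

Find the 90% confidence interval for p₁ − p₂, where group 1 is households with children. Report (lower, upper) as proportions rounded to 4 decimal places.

SE₁ = √(p̂₁(1−p̂₁)/n₁) = √(0.6890·0.3110/472) = 0.02131; SE₂ = √(0.2930·0.7070/451) = 0.02143.
Independent samples: SE of the difference = √(SE₁² + SE₂²) = √(0.0004541161 + 0.0004592449) = 0.03022.
z* for 90% confidence is 1.645, so the margin of error is 1.645 × 0.03022 = 0.04971.
Point estimate p̂₁ − p̂₂ = 0.6890 − 0.2930 = 0.3960.
0.3960 ± 0.04971 → (0.3463, 0.4457).

(0.3463, 0.4457)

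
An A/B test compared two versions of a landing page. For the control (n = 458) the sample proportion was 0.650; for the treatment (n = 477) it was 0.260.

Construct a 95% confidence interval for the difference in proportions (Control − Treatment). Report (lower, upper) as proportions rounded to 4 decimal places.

The two standard errors are √(0.6500×0.3500/458) = 0.02229 and √(0.2600×0.7400/477) = 0.02008.
Because the samples are independent, SE_diff = √(0.02229² + 0.02008²) = 0.03000.
Using z* = 1.960 for 95%, ME = 1.960 × 0.03000 = 0.05880.
p̂₁ − p̂₂ = 0.3900; interval 0.3900 ± 0.05880 gives (0.3312, 0.4488).

(0.3312, 0.4488)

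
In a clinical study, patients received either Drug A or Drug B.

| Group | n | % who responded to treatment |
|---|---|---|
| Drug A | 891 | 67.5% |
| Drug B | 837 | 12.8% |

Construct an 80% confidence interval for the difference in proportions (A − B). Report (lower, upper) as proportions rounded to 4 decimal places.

(0.5220, 0.5720)

Each SE is √(p̂(1−p̂)/n): √(0.6750·0.3250/891) = 0.01569 and √(0.1280·0.8720/837) = 0.01155.
SE(p̂₁ − p̂₂) = √(SE₁² + SE₂²) = √(0.0002461761 + 0.0001334025) = 0.01948, since the two samples are independent.
At 80% confidence z* = 1.282; margin = 1.282 × 0.01948 = 0.02497.
The difference is 0.6750 − 0.1280 = 0.5470, so the interval is 0.5470 ± 0.02497 = (0.5220, 0.5720).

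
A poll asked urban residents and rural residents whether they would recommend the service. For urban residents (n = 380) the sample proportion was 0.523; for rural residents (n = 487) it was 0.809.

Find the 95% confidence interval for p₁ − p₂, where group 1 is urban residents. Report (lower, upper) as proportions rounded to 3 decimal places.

SE₁ = √(p̂₁(1−p̂₁)/n₁) = √(0.5230·0.4770/380) = 0.02562; SE₂ = √(0.8090·0.1910/487) = 0.01781.
Independent samples: SE of the difference = √(SE₁² + SE₂²) = √(0.0006563844 + 0.0003171961) = 0.03120.
z* for 95% confidence is 1.960, so the margin of error is 1.960 × 0.03120 = 0.06115.
Point estimate p̂₁ − p̂₂ = 0.5230 − 0.8090 = -0.2860.
-0.2860 ± 0.06115 → (-0.347, -0.225).

(-0.347, -0.225)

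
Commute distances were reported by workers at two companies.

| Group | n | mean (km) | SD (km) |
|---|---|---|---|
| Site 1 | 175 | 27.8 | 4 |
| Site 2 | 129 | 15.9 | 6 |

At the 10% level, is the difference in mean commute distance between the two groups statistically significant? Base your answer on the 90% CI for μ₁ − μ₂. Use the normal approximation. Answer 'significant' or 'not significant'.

SE₁ = s₁/√n₁ = 4/√175 = 0.3024; SE₂ = 6/√129 = 0.5283.
Independent samples, unequal variances: SE_diff = √(SE₁² + SE₂²) = √(0.09144576 + 0.27910089) = 0.6087.
z* = 1.645, so margin of error = 1.645 × 0.6087 = 1.0013.
Difference in means = 27.8 − 15.9 = 11.9000.
11.9000 ± 1.0013 → (10.8987, 12.9013).
The interval (10.8987, 12.9013) does not contain 0, so the difference is significant.

significant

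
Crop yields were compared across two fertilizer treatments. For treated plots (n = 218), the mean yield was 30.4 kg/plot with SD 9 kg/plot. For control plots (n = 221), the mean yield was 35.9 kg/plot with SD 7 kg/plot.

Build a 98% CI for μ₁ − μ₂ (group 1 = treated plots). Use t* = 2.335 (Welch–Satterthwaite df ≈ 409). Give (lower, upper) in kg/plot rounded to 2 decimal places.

SE₁ = s₁/√n₁ = 9/√218 = 0.6096; SE₂ = 7/√221 = 0.4709.
Independent samples, unequal variances: SE_diff = √(SE₁² + SE₂²) = √(0.37161216 + 0.22174681) = 0.7703.
t* = 2.335, so margin of error = 2.335 × 0.7703 = 1.7987.
Difference in means = 30.4 − 35.9 = -5.5000.
-5.5000 ± 1.7987 → (-7.30, -3.70).

(-7.30, -3.70)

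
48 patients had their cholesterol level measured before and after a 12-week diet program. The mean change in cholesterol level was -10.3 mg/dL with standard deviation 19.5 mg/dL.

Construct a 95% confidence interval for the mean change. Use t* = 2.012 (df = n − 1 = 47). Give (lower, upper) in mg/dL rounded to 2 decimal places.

(-15.96, -4.64)

This is a matched-pairs design, so SE = s_d/√n = 19.5/√48 = 2.8146.
Margin = 2.012 × 2.8146 = 5.6630; the interval is -10.3 ± 5.6630 = (-15.96, -4.64).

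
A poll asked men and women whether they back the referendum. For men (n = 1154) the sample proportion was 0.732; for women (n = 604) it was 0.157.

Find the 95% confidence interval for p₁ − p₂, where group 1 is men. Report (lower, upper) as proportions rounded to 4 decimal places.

(0.5363, 0.6137)

The two standard errors are √(0.7320×0.2680/1154) = 0.01304 and √(0.1570×0.8430/604) = 0.01480.
Because the samples are independent, SE_diff = √(0.01304² + 0.01480²) = 0.01973.
Using z* = 1.960 for 95%, ME = 1.960 × 0.01973 = 0.03867.
p̂₁ − p̂₂ = 0.5750; interval 0.5750 ± 0.03867 gives (0.5363, 0.6137).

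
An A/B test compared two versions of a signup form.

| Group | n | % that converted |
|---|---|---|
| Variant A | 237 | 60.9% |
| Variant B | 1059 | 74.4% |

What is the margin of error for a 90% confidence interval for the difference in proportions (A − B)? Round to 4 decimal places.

0.0566

The two standard errors are √(0.6090×0.3910/237) = 0.03170 and √(0.7440×0.2560/1059) = 0.01341.
Because the samples are independent, SE_diff = √(0.03170² + 0.01341²) = 0.03442.
Using z* = 1.645 for 90%, ME = 1.645 × 0.03442 = 0.05662.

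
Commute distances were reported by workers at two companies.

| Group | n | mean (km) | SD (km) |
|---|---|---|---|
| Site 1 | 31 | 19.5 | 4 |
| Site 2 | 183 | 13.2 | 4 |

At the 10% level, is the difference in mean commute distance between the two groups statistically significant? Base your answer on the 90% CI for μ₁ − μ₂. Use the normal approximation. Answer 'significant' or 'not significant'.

significant

SE₁ = s₁/√n₁ = 4/√31 = 0.7184; SE₂ = 4/√183 = 0.2957.
Independent samples, unequal variances: SE_diff = √(SE₁² + SE₂²) = √(0.51609856 + 0.08743849) = 0.7769.
z* = 1.645, so margin of error = 1.645 × 0.7769 = 1.2780.
Difference in means = 19.5 − 13.2 = 6.3000.
6.3000 ± 1.2780 → (5.0220, 7.5780).
The interval (5.0220, 7.5780) does not contain 0, so the difference is significant.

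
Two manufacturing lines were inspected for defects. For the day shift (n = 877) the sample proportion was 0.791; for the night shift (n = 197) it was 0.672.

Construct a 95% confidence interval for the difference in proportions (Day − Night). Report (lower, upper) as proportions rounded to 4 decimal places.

Each SE is √(p̂(1−p̂)/n): √(0.7910·0.2090/877) = 0.01373 and √(0.6720·0.3280/197) = 0.03345.
SE(p̂₁ − p̂₂) = √(SE₁² + SE₂²) = √(0.0001885129 + 0.0011189025) = 0.03616, since the two samples are independent.
At 95% confidence z* = 1.960; margin = 1.960 × 0.03616 = 0.07087.
The difference is 0.7910 − 0.6720 = 0.1190, so the interval is 0.1190 ± 0.07087 = (0.0481, 0.1899).

(0.0481, 0.1899)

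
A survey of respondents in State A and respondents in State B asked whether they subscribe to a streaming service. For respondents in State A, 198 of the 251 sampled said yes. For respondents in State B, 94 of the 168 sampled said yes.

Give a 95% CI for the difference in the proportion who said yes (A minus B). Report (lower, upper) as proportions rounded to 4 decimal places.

p̂₁ = 198/251 = 0.7888 and p̂₂ = 94/168 = 0.5595.
SE₁ = √(p̂₁(1−p̂₁)/n₁) = √(0.7888·0.2112/251) = 0.02576; SE₂ = √(0.5595·0.4405/168) = 0.03830.
Independent samples: SE of the difference = √(SE₁² + SE₂²) = √(0.0006635776 + 0.00146689) = 0.04616.
z* for 95% confidence is 1.960, so the margin of error is 1.960 × 0.04616 = 0.09047.
Point estimate p̂₁ − p̂₂ = 0.7888 − 0.5595 = 0.2293.
0.2293 ± 0.09047 → (0.1388, 0.3198).

(0.1388, 0.3198)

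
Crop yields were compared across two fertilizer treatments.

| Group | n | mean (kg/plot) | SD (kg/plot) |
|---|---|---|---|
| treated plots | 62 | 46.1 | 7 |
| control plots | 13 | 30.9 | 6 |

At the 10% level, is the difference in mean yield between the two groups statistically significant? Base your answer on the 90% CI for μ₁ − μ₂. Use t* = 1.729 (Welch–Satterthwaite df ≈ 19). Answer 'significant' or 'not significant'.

Standard errors of each mean: 7/√62 = 0.8890 and 6/√13 = 1.6641.
SE(x̄₁ − x̄₂) = √(0.8890² + 1.6641²) = 1.8867 for independent samples with unequal variances.
With t* = 1.729, the margin is 1.729 × 1.8867 = 3.2621.
x̄₁ − x̄₂ = 46.1 − 30.9 = 15.2000; the interval is 15.2000 ± 3.2621 = (11.9379, 18.4621).
The interval (11.9379, 18.4621) does not contain 0, so the difference is significant.

significant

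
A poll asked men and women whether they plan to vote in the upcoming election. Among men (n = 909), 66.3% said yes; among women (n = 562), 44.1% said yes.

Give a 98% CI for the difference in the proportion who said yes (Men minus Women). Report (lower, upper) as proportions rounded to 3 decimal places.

(0.161, 0.283)

SE₁ = √(p̂₁(1−p̂₁)/n₁) = √(0.6630·0.3370/909) = 0.01568; SE₂ = √(0.4410·0.5590/562) = 0.02094.
Independent samples: SE of the difference = √(SE₁² + SE₂²) = √(0.0002458624 + 0.0004384836) = 0.02616.
z* for 98% confidence is 2.326, so the margin of error is 2.326 × 0.02616 = 0.06085.
Point estimate p̂₁ − p̂₂ = 0.6630 − 0.4410 = 0.2220.
0.2220 ± 0.06085 → (0.161, 0.283).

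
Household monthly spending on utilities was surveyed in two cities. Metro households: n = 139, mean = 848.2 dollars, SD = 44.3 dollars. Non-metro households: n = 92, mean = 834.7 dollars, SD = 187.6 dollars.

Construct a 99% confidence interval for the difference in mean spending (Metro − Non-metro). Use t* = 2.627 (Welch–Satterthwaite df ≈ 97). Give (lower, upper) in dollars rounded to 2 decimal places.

(-38.82, 65.82)

Standard errors of each mean: 44.3/√139 = 3.7575 and 187.6/√92 = 19.5587.
SE(x̄₁ − x̄₂) = √(3.7575² + 19.5587²) = 19.9164 for independent samples with unequal variances.
With t* = 2.627, the margin is 2.627 × 19.9164 = 52.3204.
x̄₁ − x̄₂ = 848.2 − 834.7 = 13.5000; the interval is 13.5000 ± 52.3204 = (-38.82, 65.82).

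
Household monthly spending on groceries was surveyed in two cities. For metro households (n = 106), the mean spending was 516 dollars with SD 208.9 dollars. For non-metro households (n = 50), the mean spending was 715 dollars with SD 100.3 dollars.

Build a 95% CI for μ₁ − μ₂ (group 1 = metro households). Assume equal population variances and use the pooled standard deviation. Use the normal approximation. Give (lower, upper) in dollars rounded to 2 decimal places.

Pooled variance s_p² = [105·208.9² + 49·100.3²] / (106+50−2) = 32954.9445, so s_p = 181.5350.
SE_diff = s_p·√(1/n₁ + 1/n₂) = 181.5350·√(1/106 + 1/50) = 31.1447.
z* = 1.960; margin = 1.960 × 31.1447 = 61.0436.
Difference = 516 − 715 = -199.0000.
-199.0000 ± 61.0436 → (-260.04, -137.96).

(-260.04, -137.96)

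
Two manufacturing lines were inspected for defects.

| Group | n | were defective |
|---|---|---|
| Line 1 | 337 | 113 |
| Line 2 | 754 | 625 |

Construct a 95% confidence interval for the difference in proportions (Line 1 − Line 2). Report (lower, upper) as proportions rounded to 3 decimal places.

p̂₁ = 113/337 = 0.3353 and p̂₂ = 625/754 = 0.8289.
SE₁ = √(p̂₁(1−p̂₁)/n₁) = √(0.3353·0.6647/337) = 0.02572; SE₂ = √(0.8289·0.1711/754) = 0.01371.
Independent samples: SE of the difference = √(SE₁² + SE₂²) = √(0.0006615184 + 0.0001879641) = 0.02915.
z* for 95% confidence is 1.960, so the margin of error is 1.960 × 0.02915 = 0.05713.
Point estimate p̂₁ − p̂₂ = 0.3353 − 0.8289 = -0.4936.
-0.4936 ± 0.05713 → (-0.551, -0.436).

(-0.551, -0.436)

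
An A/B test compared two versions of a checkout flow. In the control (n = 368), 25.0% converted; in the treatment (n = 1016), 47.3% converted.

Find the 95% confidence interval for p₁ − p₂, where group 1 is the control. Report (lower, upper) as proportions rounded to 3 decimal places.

(-0.277, -0.169)

The two standard errors are √(0.2500×0.7500/368) = 0.02257 and √(0.4730×0.5270/1016) = 0.01566.
Because the samples are independent, SE_diff = √(0.02257² + 0.01566²) = 0.02747.
Using z* = 1.960 for 95%, ME = 1.960 × 0.02747 = 0.05384.
p̂₁ − p̂₂ = -0.2230; interval -0.2230 ± 0.05384 gives (-0.277, -0.169).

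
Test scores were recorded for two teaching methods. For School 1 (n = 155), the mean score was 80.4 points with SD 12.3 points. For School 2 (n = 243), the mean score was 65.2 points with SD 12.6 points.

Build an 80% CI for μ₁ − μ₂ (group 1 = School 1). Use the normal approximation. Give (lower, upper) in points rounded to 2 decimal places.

(13.56, 16.84)

SE₁ = s₁/√n₁ = 12.3/√155 = 0.9880; SE₂ = 12.6/√243 = 0.8083.
Independent samples, unequal variances: SE_diff = √(SE₁² + SE₂²) = √(0.976144 + 0.65334889) = 1.2765.
z* = 1.282, so margin of error = 1.282 × 1.2765 = 1.6365.
Difference in means = 80.4 − 65.2 = 15.2000.
15.2000 ± 1.6365 → (13.56, 16.84).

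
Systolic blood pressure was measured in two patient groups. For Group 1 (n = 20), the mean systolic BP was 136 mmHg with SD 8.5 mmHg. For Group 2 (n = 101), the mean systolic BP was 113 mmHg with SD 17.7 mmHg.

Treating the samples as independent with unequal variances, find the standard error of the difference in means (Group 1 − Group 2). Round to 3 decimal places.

2.591

SE₁ = s₁/√n₁ = 8.5/√20 = 1.9007; SE₂ = 17.7/√101 = 1.7612.
Independent samples, unequal variances: SE_diff = √(SE₁² + SE₂²) = √(3.61266049 + 3.10182544) = 2.5912.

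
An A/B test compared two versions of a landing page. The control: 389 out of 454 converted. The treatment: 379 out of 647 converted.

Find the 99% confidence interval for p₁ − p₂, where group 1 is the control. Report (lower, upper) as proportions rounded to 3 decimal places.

(0.206, 0.336)

p̂₁ = 389/454 = 0.8568 and p̂₂ = 379/647 = 0.5858.
SE₁ = √(p̂₁(1−p̂₁)/n₁) = √(0.8568·0.1432/454) = 0.01644; SE₂ = √(0.5858·0.4142/647) = 0.01937.
Independent samples: SE of the difference = √(SE₁² + SE₂²) = √(0.0002702736 + 0.0003751969) = 0.02541.
z* for 99% confidence is 2.576, so the margin of error is 2.576 × 0.02541 = 0.06546.
Point estimate p̂₁ − p̂₂ = 0.8568 − 0.5858 = 0.2710.
0.2710 ± 0.06546 → (0.206, 0.336).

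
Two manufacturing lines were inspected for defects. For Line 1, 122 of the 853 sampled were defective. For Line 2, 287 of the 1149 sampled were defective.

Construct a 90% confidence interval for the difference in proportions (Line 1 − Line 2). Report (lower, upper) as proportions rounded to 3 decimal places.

(-0.136, -0.078)

First, p̂₁ = 122/853 = 0.1430; p̂₂ = 287/1149 = 0.2498.
The two standard errors are √(0.1430×0.8570/853) = 0.01199 and √(0.2498×0.7502/1149) = 0.01277.
Because the samples are independent, SE_diff = √(0.01199² + 0.01277²) = 0.01752.
Using z* = 1.645 for 90%, ME = 1.645 × 0.01752 = 0.02882.
p̂₁ − p̂₂ = -0.1068; interval -0.1068 ± 0.02882 gives (-0.136, -0.078).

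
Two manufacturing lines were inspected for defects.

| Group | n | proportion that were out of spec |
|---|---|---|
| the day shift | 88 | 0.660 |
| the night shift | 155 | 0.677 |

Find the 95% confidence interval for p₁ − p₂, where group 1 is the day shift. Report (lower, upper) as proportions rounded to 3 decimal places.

Each SE is √(p̂(1−p̂)/n): √(0.6600·0.3400/88) = 0.05050 and √(0.6770·0.3230/155) = 0.03756.
SE(p̂₁ − p̂₂) = √(SE₁² + SE₂²) = √(0.00255025 + 0.0014107536) = 0.06294, since the two samples are independent.
At 95% confidence z* = 1.960; margin = 1.960 × 0.06294 = 0.12336.
The difference is 0.6600 − 0.6770 = -0.0170, so the interval is -0.0170 ± 0.12336 = (-0.140, 0.106).

(-0.140, 0.106)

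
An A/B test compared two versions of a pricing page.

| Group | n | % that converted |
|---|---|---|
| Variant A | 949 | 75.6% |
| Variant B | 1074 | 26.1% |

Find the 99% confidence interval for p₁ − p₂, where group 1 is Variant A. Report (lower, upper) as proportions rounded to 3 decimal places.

(0.445, 0.545)

The two standard errors are √(0.7560×0.2440/949) = 0.01394 and √(0.2610×0.7390/1074) = 0.01340.
Because the samples are independent, SE_diff = √(0.01394² + 0.01340²) = 0.01934.
Using z* = 2.576 for 99%, ME = 2.576 × 0.01934 = 0.04982.
p̂₁ − p̂₂ = 0.4950; interval 0.4950 ± 0.04982 gives (0.445, 0.545).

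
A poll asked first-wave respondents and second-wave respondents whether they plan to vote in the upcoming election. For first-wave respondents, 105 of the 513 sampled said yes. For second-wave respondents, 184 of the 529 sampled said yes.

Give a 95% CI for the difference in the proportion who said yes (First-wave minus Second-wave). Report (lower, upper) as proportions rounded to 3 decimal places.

(-0.197, -0.090)

First, p̂₁ = 105/513 = 0.2047; p̂₂ = 184/529 = 0.3478.
The two standard errors are √(0.2047×0.7953/513) = 0.01781 and √(0.3478×0.6522/529) = 0.02071.
Because the samples are independent, SE_diff = √(0.01781² + 0.02071²) = 0.02731.
Using z* = 1.960 for 95%, ME = 1.960 × 0.02731 = 0.05353.
p̂₁ − p̂₂ = -0.1431; interval -0.1431 ± 0.05353 gives (-0.197, -0.090).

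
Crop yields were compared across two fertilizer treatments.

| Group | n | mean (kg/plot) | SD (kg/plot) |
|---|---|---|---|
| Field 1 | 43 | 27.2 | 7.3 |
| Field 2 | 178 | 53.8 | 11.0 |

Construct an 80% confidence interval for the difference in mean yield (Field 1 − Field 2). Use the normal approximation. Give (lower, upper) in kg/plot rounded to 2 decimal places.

(-28.38, -24.82)

Per-group SEs: s₁/√n₁ = 7.3/√43 = 1.1132, s₂/√n₂ = 11.0/√178 = 0.8245.
Unpooled SE of the difference: √(1.23921424 + 0.67980025) = 1.3853.
Margin of error = z* · SE = 1.282 × 1.3853 = 1.7760.
x̄₁ − x̄₂ = 27.2 − 53.8 = -26.6000.
CI: -26.6000 ± 1.7760 = (-28.38, -24.82).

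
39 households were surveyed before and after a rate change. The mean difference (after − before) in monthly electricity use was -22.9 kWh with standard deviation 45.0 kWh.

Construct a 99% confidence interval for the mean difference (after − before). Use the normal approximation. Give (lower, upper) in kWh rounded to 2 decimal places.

(-41.46, -4.34)

Paired design: SE = s_d/√n = 45.0/√39 = 7.2058.
z* = 2.576; margin of error = 2.576 × 7.2058 = 18.5621.
-22.9 ± 18.5621 → (-41.46, -4.34).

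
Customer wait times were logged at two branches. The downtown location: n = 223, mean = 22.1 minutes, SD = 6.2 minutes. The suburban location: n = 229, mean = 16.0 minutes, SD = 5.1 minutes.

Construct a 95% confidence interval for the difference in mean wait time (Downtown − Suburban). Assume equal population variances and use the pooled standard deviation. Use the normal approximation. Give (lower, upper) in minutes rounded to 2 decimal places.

(5.05, 7.15)

Pooled variance s_p² = [222·6.2² + 228·5.1²] / (223+229−2) = 32.1421, so s_p = 5.6694.
SE_diff = s_p·√(1/n₁ + 1/n₂) = 5.6694·√(1/223 + 1/229) = 0.5334.
z* = 1.960; margin = 1.960 × 0.5334 = 1.0455.
Difference = 22.1 − 16.0 = 6.1000.
6.1000 ± 1.0455 → (5.05, 7.15).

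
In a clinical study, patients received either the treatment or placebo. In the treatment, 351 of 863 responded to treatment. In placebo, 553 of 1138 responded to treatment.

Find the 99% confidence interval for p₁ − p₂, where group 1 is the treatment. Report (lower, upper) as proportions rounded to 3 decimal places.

First, p̂₁ = 351/863 = 0.4067; p̂₂ = 553/1138 = 0.4859.
The two standard errors are √(0.4067×0.5933/863) = 0.01672 and √(0.4859×0.5141/1138) = 0.01482.
Because the samples are independent, SE_diff = √(0.01672² + 0.01482²) = 0.02234.
Using z* = 2.576 for 99%, ME = 2.576 × 0.02234 = 0.05755.
p̂₁ − p̂₂ = -0.0792; interval -0.0792 ± 0.05755 gives (-0.137, -0.022).

(-0.137, -0.022)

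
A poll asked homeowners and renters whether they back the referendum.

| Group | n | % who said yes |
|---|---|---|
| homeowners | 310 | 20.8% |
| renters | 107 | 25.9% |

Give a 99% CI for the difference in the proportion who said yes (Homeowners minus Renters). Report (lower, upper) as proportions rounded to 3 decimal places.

SE₁ = √(p̂₁(1−p̂₁)/n₁) = √(0.2080·0.7920/310) = 0.02305; SE₂ = √(0.2590·0.7410/107) = 0.04235.
Independent samples: SE of the difference = √(SE₁² + SE₂²) = √(0.0005313025 + 0.0017935225) = 0.04822.
z* for 99% confidence is 2.576, so the margin of error is 2.576 × 0.04822 = 0.12421.
Point estimate p̂₁ − p̂₂ = 0.2080 − 0.2590 = -0.0510.
-0.0510 ± 0.12421 → (-0.175, 0.073).

(-0.175, 0.073)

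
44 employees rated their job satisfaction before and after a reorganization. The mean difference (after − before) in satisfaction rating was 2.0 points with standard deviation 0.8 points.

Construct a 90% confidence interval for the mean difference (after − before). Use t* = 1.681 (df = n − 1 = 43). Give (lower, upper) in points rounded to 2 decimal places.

This is a matched-pairs design, so SE = s_d/√n = 0.8/√44 = 0.1206.
Margin = 1.681 × 0.1206 = 0.2027; the interval is 2.0 ± 0.2027 = (1.80, 2.20).

(1.80, 2.20)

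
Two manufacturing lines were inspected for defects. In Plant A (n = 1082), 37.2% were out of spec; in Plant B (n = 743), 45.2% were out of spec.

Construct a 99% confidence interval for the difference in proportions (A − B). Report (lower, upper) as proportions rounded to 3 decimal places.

(-0.140, -0.020)

The two standard errors are √(0.3720×0.6280/1082) = 0.01469 and √(0.4520×0.5480/743) = 0.01826.
Because the samples are independent, SE_diff = √(0.01469² + 0.01826²) = 0.02344.
Using z* = 2.576 for 99%, ME = 2.576 × 0.02344 = 0.06038.
p̂₁ − p̂₂ = -0.0800; interval -0.0800 ± 0.06038 gives (-0.140, -0.020).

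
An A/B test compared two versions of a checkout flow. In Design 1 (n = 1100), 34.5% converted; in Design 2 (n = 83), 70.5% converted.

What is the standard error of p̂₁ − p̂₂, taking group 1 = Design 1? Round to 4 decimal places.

The two standard errors are √(0.3450×0.6550/1100) = 0.01433 and √(0.7050×0.2950/83) = 0.05006.
Because the samples are independent, SE_diff = √(0.01433² + 0.05006²) = 0.05207.

0.0521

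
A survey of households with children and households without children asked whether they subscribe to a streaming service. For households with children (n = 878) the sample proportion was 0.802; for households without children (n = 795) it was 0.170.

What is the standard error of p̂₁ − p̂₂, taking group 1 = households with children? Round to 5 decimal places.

Each SE is √(p̂(1−p̂)/n): √(0.8020·0.1980/878) = 0.01345 and √(0.1700·0.8300/795) = 0.01332.
SE(p̂₁ − p̂₂) = √(SE₁² + SE₂²) = √(0.0001809025 + 0.0001774224) = 0.01893, since the two samples are independent.

0.01893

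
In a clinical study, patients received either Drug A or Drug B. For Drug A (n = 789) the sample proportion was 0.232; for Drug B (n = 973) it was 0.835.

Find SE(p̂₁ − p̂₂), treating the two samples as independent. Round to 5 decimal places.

The two standard errors are √(0.2320×0.7680/789) = 0.01503 and √(0.8350×0.1650/973) = 0.01190.
Because the samples are independent, SE_diff = √(0.01503² + 0.01190²) = 0.01917.

0.01917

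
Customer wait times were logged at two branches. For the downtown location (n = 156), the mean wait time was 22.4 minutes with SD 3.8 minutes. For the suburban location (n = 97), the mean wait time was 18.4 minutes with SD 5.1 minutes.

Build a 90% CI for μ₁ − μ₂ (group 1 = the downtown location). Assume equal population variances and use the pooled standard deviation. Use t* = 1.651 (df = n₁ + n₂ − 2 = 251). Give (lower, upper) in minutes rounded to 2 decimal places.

(3.07, 4.93)

s_p = √[((n₁−1)s₁² + (n₂−1)s₂²)/(n₁+n₂−2)] = √[(155·3.8² + 96·5.1²)/251] = 4.3434.
SE = 4.3434·√(1/156 + 1/97) = 0.5616.
With t* = 1.651, margin = 1.651 × 0.5616 = 0.9272.
x̄₁ − x̄₂ = 22.4 − 18.4 = 4.0000; interval 4.0000 ± 0.9272 = (3.07, 4.93).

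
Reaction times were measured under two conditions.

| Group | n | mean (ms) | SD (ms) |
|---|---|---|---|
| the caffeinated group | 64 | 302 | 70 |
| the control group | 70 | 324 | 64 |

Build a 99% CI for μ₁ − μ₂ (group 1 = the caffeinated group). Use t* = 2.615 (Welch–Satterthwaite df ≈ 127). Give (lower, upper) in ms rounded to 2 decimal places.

(-52.39, 8.39)

Per-group SEs: s₁/√n₁ = 70/√64 = 8.7500, s₂/√n₂ = 64/√70 = 7.6495.
Unpooled SE of the difference: √(76.5625 + 58.51485025) = 11.6223.
Margin of error = t* · SE = 2.615 × 11.6223 = 30.3923.
x̄₁ − x̄₂ = 302 − 324 = -22.0000.
CI: -22.0000 ± 30.3923 = (-52.39, 8.39).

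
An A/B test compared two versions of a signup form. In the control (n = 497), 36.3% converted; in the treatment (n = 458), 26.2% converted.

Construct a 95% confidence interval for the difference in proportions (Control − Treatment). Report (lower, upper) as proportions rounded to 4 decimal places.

SE₁ = √(p̂₁(1−p̂₁)/n₁) = √(0.3630·0.6370/497) = 0.02157; SE₂ = √(0.2620·0.7380/458) = 0.02055.
Independent samples: SE of the difference = √(SE₁² + SE₂²) = √(0.0004652649 + 0.0004223025) = 0.02979.
z* for 95% confidence is 1.960, so the margin of error is 1.960 × 0.02979 = 0.05839.
Point estimate p̂₁ − p̂₂ = 0.3630 − 0.2620 = 0.1010.
0.1010 ± 0.05839 → (0.0426, 0.1594).

(0.0426, 0.1594)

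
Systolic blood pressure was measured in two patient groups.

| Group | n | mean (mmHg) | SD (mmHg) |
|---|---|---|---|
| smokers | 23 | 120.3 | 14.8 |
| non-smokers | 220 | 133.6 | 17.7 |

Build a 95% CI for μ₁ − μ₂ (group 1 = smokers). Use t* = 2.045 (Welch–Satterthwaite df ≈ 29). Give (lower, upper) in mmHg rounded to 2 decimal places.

Standard errors of each mean: 14.8/√23 = 3.0860 and 17.7/√220 = 1.1933.
SE(x̄₁ − x̄₂) = √(3.0860² + 1.1933²) = 3.3087 for independent samples with unequal variances.
With t* = 2.045, the margin is 2.045 × 3.3087 = 6.7663.
x̄₁ − x̄₂ = 120.3 − 133.6 = -13.3000; the interval is -13.3000 ± 6.7663 = (-20.07, -6.53).

(-20.07, -6.53)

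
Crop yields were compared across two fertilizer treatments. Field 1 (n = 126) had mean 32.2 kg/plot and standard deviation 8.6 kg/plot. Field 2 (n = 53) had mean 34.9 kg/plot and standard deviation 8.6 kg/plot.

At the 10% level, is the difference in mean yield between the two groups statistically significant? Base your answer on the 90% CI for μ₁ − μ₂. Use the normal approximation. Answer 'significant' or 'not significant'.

significant

SE₁ = s₁/√n₁ = 8.6/√126 = 0.7661; SE₂ = 8.6/√53 = 1.1813.
Independent samples, unequal variances: SE_diff = √(SE₁² + SE₂²) = √(0.58690921 + 1.39546969) = 1.4080.
z* = 1.645, so margin of error = 1.645 × 1.4080 = 2.3162.
Difference in means = 32.2 − 34.9 = -2.7000.
-2.7000 ± 2.3162 → (-5.0162, -0.3838).
The interval (-5.0162, -0.3838) does not contain 0, so the difference is significant.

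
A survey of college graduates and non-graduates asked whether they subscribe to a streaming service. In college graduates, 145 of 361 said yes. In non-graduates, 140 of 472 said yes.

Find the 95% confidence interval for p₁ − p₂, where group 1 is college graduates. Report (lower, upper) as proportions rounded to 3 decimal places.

(0.040, 0.170)

First, p̂₁ = 145/361 = 0.4017; p̂₂ = 140/472 = 0.2966.
The two standard errors are √(0.4017×0.5983/361) = 0.02580 and √(0.2966×0.7034/472) = 0.02102.
Because the samples are independent, SE_diff = √(0.02580² + 0.02102²) = 0.03328.
Using z* = 1.960 for 95%, ME = 1.960 × 0.03328 = 0.06523.
p̂₁ − p̂₂ = 0.1051; interval 0.1051 ± 0.06523 gives (0.040, 0.170).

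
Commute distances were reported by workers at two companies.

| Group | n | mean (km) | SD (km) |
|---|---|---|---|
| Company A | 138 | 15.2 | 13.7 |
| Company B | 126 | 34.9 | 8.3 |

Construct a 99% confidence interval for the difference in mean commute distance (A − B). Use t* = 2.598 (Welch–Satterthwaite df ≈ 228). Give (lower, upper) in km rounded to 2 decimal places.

(-23.29, -16.11)

Standard errors of each mean: 13.7/√138 = 1.1662 and 8.3/√126 = 0.7394.
SE(x̄₁ − x̄₂) = √(1.1662² + 0.7394²) = 1.3808 for independent samples with unequal variances.
With t* = 2.598, the margin is 2.598 × 1.3808 = 3.5873.
x̄₁ − x̄₂ = 15.2 − 34.9 = -19.7000; the interval is -19.7000 ± 3.5873 = (-23.29, -16.11).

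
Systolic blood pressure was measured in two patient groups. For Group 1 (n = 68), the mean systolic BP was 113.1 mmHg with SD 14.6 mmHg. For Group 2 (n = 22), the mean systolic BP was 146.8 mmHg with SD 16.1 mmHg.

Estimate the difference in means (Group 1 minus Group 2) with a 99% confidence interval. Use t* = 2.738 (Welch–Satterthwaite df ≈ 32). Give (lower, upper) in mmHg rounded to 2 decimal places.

Standard errors of each mean: 14.6/√68 = 1.7705 and 16.1/√22 = 3.4325.
SE(x̄₁ − x̄₂) = √(1.7705² + 3.4325²) = 3.8622 for independent samples with unequal variances.
With t* = 2.738, the margin is 2.738 × 3.8622 = 10.5747.
x̄₁ − x̄₂ = 113.1 − 146.8 = -33.7000; the interval is -33.7000 ± 10.5747 = (-44.27, -23.13).

(-44.27, -23.13)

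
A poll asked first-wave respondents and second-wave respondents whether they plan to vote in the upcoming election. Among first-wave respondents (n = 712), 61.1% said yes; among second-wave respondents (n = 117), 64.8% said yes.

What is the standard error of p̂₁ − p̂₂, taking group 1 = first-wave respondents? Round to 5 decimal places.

SE₁ = √(p̂₁(1−p̂₁)/n₁) = √(0.6110·0.3890/712) = 0.01827; SE₂ = √(0.6480·0.3520/117) = 0.04415.
Independent samples: SE of the difference = √(SE₁² + SE₂²) = √(0.0003337929 + 0.0019492225) = 0.04778.

0.04778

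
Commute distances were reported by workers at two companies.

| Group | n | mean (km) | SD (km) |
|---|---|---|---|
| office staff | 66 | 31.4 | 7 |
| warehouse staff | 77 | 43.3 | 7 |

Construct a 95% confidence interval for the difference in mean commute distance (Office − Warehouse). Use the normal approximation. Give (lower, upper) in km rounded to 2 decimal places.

Standard errors of each mean: 7/√66 = 0.8616 and 7/√77 = 0.7977.
SE(x̄₁ − x̄₂) = √(0.8616² + 0.7977²) = 1.1742 for independent samples with unequal variances.
With z* = 1.960, the margin is 1.960 × 1.1742 = 2.3014.
x̄₁ − x̄₂ = 31.4 − 43.3 = -11.9000; the interval is -11.9000 ± 2.3014 = (-14.20, -9.60).

(-14.20, -9.60)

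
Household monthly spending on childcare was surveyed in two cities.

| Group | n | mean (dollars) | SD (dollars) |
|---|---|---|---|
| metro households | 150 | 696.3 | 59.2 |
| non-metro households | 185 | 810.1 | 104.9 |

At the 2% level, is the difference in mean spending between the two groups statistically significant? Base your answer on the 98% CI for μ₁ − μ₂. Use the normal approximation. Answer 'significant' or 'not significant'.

significant

Per-group SEs: s₁/√n₁ = 59.2/√150 = 4.8337, s₂/√n₂ = 104.9/√185 = 7.7124.
Unpooled SE of the difference: √(23.36465569 + 59.48111376) = 9.1020.
Margin of error = z* · SE = 2.326 × 9.1020 = 21.1713.
x̄₁ − x̄₂ = 696.3 − 810.1 = -113.8000.
CI: -113.8000 ± 21.1713 = (-134.9713, -92.6287).
The interval (-134.9713, -92.6287) does not contain 0, so the difference is significant.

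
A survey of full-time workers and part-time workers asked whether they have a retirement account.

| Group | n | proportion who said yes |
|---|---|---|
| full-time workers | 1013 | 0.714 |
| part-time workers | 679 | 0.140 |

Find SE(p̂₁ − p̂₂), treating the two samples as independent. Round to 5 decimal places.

0.01947

The two standard errors are √(0.7140×0.2860/1013) = 0.01420 and √(0.1400×0.8600/679) = 0.01332.
Because the samples are independent, SE_diff = √(0.01420² + 0.01332²) = 0.01947.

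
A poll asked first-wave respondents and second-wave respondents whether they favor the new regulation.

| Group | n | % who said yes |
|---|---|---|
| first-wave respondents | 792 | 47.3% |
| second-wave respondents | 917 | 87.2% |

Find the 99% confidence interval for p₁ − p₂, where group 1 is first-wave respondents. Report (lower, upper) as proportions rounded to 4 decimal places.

SE₁ = √(p̂₁(1−p̂₁)/n₁) = √(0.4730·0.5270/792) = 0.01774; SE₂ = √(0.8720·0.1280/917) = 0.01103.
Independent samples: SE of the difference = √(SE₁² + SE₂²) = √(0.0003147076 + 0.0001216609) = 0.02089.
z* for 99% confidence is 2.576, so the margin of error is 2.576 × 0.02089 = 0.05381.
Point estimate p̂₁ − p̂₂ = 0.4730 − 0.8720 = -0.3990.
-0.3990 ± 0.05381 → (-0.4528, -0.3452).

(-0.4528, -0.3452)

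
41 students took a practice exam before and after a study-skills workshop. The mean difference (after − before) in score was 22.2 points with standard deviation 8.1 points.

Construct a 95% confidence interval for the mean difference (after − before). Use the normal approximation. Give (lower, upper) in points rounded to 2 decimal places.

(19.72, 24.68)

This is a matched-pairs design, so SE = s_d/√n = 8.1/√41 = 1.2650.
Margin = 1.960 × 1.2650 = 2.4794; the interval is 22.2 ± 2.4794 = (19.72, 24.68).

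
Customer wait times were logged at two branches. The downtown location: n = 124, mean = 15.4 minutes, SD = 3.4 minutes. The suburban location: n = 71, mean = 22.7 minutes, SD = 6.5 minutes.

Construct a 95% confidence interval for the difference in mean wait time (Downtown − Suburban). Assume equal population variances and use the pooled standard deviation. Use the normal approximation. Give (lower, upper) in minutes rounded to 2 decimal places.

s_p = √[((n₁−1)s₁² + (n₂−1)s₂²)/(n₁+n₂−2)] = √[(123·3.4² + 70·6.5²)/193] = 4.7635.
SE = 4.7635·√(1/124 + 1/71) = 0.7089.
With z* = 1.960, margin = 1.960 × 0.7089 = 1.3894.
x̄₁ − x̄₂ = 15.4 − 22.7 = -7.3000; interval -7.3000 ± 1.3894 = (-8.69, -5.91).

(-8.69, -5.91)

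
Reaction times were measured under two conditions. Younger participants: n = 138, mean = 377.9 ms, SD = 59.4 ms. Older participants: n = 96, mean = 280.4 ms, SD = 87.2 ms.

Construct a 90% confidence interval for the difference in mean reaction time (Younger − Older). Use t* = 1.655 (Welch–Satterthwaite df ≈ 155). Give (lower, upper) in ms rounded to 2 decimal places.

Standard errors of each mean: 59.4/√138 = 5.0565 and 87.2/√96 = 8.8998.
SE(x̄₁ − x̄₂) = √(5.0565² + 8.8998²) = 10.2359 for independent samples with unequal variances.
With t* = 1.655, the margin is 1.655 × 10.2359 = 16.9404.
x̄₁ − x̄₂ = 377.9 − 280.4 = 97.5000; the interval is 97.5000 ± 16.9404 = (80.56, 114.44).

(80.56, 114.44)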